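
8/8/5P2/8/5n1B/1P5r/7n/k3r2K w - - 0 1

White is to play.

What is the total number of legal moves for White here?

White to move; king on h1.
In check: yes, from the black rook on e1.
Legal moves: Bxe1.
Count: 1.

1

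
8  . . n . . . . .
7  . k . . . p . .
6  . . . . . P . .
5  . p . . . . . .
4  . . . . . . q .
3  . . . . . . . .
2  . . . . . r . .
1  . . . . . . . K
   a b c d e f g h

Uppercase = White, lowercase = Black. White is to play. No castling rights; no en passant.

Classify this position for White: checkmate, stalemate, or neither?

White to move; white king on h1.
In check: no.
King squares — g1: attacked by Qg4; g2: attacked by Rf2; h2: attacked by Rf2.
Legal moves for White: none.
Not in check and no legal moves → stalemate.

stalemate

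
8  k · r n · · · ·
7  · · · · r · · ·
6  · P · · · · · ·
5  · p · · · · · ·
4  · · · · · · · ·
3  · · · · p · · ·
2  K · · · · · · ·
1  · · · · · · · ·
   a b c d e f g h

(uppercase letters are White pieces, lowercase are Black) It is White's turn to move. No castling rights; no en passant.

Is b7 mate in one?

no

After b7: black king on a8; in check: yes, from the white pawn on b7.
Black has 5 legal replies: Kb8, Kxb7, Ka7, Nxb7, Rxb7.
In check but a legal move exists → not checkmate.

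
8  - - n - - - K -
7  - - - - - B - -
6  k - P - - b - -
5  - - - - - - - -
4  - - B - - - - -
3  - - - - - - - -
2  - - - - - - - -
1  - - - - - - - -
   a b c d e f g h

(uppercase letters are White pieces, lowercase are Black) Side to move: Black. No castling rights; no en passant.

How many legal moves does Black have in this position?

Black to move; king on a6.
In check: yes, from the white bishop on c4.
Legal moves: Ka7, Kb6, Ka5.
Count: 3.

3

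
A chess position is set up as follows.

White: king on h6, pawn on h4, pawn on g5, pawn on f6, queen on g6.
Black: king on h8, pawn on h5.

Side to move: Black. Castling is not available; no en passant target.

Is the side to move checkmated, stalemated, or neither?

stalemate

Black to move; black king on h8.
In check: no.
King squares — g7: attacked by Pf6; h7: attacked by Qg6; g8: attacked by Qg6.
Legal moves for Black: none.
Not in check and no legal moves → stalemate.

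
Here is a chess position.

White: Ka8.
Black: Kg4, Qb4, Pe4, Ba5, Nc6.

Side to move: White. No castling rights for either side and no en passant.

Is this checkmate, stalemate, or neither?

stalemate

White to move; white king on a8.
In check: no.
King squares — a7: attacked by Nc6; b7: attacked by Qb4; b8: attacked by Qb4.
Legal moves for White: none.
Not in check and no legal moves → stalemate.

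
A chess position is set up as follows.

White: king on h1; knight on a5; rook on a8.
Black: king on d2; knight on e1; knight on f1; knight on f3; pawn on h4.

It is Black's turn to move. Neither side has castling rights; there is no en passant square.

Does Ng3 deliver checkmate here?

After Ng3: white king on h1; in check: yes, from the black knight on g3.
King squares — g1: attacked by Nf3; g2: attacked by Ne1; h2: attacked by Nf3.
White has no legal moves → checkmate.

yes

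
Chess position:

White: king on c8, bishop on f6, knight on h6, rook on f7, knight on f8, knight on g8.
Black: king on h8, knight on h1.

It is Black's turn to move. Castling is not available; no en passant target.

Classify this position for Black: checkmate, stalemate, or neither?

Black to move; black king on h8.
In check: yes, from the white bishop on f6.
King squares — g7: attacked by Bf6; h7: attacked by Rf7; g8: attacked by Nh6.
Legal moves for Black: none.
In check with no legal moves → checkmate.

checkmate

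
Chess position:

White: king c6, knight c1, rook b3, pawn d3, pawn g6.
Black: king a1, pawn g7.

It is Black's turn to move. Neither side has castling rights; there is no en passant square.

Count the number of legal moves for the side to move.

Black to move; king on a1.
In check: no.
Legal moves: none.
Count: 0.

0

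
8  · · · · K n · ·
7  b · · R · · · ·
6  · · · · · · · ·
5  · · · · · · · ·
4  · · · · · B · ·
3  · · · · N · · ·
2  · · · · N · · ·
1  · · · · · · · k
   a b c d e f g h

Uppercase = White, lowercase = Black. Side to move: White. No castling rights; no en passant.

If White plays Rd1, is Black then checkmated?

yes

After Rd1: black king on h1; in check: yes, from the white rook on d1.
King squares — g1: attacked by Rd1; g2: attacked by Ne3; h2: attacked by Bf4.
Black has no legal moves → checkmate.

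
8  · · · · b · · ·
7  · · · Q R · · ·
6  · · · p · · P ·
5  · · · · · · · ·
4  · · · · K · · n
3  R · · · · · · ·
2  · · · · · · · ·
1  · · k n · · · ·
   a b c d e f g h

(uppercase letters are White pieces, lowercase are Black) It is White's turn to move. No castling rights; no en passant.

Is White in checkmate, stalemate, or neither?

neither

White to move; white king on e4.
In check: no.
Legal moves for White include: Rxe8, Rh7, Rg7, Rf7, Re6, Re5, Qxe8, Qd8, Qc8+, Qc7+, Qb7, Qa7, Qe6, Qxd6, Qc6+, Qf5, Qb5, Qg4, ... (list truncated; more exist).
White has legal moves and is not in check → neither.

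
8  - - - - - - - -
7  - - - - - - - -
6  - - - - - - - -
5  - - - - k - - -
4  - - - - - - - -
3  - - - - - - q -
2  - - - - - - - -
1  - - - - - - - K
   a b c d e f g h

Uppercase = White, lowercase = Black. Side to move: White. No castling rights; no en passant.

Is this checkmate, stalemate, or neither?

White to move; white king on h1.
In check: no.
King squares — g1: attacked by Qg3; g2: attacked by Qg3; h2: attacked by Qg3.
Legal moves for White: none.
Not in check and no legal moves → stalemate.

stalemate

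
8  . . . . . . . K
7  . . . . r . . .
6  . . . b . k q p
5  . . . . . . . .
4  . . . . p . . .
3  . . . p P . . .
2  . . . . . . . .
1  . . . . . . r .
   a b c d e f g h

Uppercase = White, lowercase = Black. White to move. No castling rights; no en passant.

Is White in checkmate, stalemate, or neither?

stalemate

White to move; white king on h8.
In check: no.
King squares — g7: attacked by Kf6; h7: attacked by Qg6; g8: attacked by Qg6.
Legal moves for White: none.
Not in check and no legal moves → stalemate.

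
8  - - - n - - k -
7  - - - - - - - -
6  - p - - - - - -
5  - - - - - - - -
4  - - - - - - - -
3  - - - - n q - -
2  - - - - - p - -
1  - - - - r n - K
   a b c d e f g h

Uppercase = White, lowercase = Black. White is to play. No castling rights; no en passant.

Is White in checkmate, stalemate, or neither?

White to move; white king on h1.
In check: yes, from the black queen on f3.
King squares — g1: attacked by Pf2; g2: attacked by Ne3; h2: attacked by Nf1.
Legal moves for White: none.
In check with no legal moves → checkmate.

checkmate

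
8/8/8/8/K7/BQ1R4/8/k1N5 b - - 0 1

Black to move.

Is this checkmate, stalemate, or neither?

stalemate

Black to move; black king on a1.
In check: no.
King squares — b1: attacked by Qb3; a2: attacked by Nc1; b2: attacked by Ba3.
Legal moves for Black: none.
Not in check and no legal moves → stalemate.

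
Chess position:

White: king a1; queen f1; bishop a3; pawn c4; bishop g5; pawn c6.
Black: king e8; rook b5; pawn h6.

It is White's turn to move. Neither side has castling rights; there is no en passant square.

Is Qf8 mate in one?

yes

After Qf8: black king on e8; in check: yes, from the white queen on f8.
King squares — d7: attacked by Pc6; e7: attacked by Ba3; f7: attacked by Qf8; d8: attacked by Bg5; f8: attacked by Ba3.
Black has no legal moves → checkmate.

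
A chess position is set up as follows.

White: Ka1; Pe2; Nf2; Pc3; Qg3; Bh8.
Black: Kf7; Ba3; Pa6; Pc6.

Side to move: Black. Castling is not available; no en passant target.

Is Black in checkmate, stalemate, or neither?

Black to move; black king on f7.
In check: no.
Legal moves for Black: Kf8, Ke8, Ke7, Ke6, Bf8, Be7, Bd6, Bc5, Bb4, Bb2+, Bc1, c5, a5.
Black has 13 legal moves and is not in check → neither.

neither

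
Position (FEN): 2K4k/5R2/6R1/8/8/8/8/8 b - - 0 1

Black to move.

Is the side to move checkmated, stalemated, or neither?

stalemate

Black to move; black king on h8.
In check: no.
King squares — g7: attacked by Rg6; h7: attacked by Rf7; g8: attacked by Rg6.
Legal moves for Black: none.
Not in check and no legal moves → stalemate.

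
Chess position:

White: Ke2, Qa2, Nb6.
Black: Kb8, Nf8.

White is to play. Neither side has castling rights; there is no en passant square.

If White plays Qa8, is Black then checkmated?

no

After Qa8: black king on b8; in check: yes, from the white queen on a8.
Black has 1 legal reply: Kc7.
In check but a legal move exists → not checkmate.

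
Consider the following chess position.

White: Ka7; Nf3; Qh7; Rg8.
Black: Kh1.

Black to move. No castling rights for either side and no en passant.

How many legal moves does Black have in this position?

Black to move; king on h1.
In check: yes, from the white queen on h7.
Legal moves: none.
Count: 0.

0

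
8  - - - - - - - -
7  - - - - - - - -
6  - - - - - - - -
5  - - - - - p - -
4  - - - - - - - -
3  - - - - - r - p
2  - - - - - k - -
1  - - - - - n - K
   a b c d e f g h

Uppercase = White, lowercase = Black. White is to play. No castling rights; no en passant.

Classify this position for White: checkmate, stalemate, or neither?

White to move; white king on h1.
In check: no.
King squares — g1: attacked by Kf2; g2: attacked by Kf2; h2: attacked by Nf1.
Legal moves for White: none.
Not in check and no legal moves → stalemate.

stalemate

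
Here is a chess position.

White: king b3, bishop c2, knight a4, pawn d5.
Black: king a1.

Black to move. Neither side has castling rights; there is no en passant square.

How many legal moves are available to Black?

0

Black to move; king on a1.
In check: no.
Legal moves: none.
Count: 0.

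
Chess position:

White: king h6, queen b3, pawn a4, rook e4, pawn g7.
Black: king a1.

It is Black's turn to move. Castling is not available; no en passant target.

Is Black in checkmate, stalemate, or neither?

stalemate

Black to move; black king on a1.
In check: no.
King squares — b1: attacked by Qb3; a2: attacked by Qb3; b2: attacked by Qb3.
Legal moves for Black: none.
Not in check and no legal moves → stalemate.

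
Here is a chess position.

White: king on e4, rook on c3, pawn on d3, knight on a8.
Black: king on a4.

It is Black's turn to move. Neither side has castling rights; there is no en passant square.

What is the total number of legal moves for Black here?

3

Black to move; king on a4.
In check: no.
Legal moves: Kb5, Ka5, Kb4.
Count: 3.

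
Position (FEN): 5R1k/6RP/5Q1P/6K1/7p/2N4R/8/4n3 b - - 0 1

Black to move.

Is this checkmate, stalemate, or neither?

checkmate

Black to move; black king on h8.
In check: yes, from the white rook on f8.
King squares — g7: attacked by Qf6; h7: attacked by Rg7; g8: attacked by Rg7.
Legal moves for Black: none.
In check with no legal moves → checkmate.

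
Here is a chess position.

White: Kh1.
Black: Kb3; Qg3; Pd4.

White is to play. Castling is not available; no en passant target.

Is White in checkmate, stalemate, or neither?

White to move; white king on h1.
In check: no.
King squares — g1: attacked by Qg3; g2: attacked by Qg3; h2: attacked by Qg3.
Legal moves for White: none.
Not in check and no legal moves → stalemate.

stalemate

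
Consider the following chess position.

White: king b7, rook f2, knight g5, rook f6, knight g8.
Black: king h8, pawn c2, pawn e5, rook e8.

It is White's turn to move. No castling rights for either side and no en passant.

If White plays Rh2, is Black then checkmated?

After Rh2: black king on h8; in check: yes, from the white rook on h2.
Black has 2 legal replies: Kxg8, Kg7.
In check but a legal move exists → not checkmate.

no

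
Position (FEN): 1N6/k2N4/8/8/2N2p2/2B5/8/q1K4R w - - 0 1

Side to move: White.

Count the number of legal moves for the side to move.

White to move; king on c1.
In check: yes, from the black queen on a1.
Legal moves: Kd2, Kc2, Bxa1.
Count: 3.

3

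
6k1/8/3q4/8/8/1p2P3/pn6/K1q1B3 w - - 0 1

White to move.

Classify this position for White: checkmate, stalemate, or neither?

checkmate

White to move; white king on a1.
In check: yes, from the black queen on c1.
King squares — b1: attacked by Qc1; a2: attacked by Pb3; b2: attacked by Qc1.
Legal moves for White: none.
In check with no legal moves → checkmate.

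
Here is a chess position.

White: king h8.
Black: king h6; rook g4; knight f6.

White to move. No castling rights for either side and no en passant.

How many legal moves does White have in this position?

White to move; king on h8.
In check: no.
Legal moves: none.
Count: 0.

0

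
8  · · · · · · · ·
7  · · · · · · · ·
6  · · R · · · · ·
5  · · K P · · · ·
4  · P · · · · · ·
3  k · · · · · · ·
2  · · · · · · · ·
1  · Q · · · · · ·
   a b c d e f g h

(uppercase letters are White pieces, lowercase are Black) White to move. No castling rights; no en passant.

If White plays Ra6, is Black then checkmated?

After Ra6: black king on a3; in check: yes, from the white rook on a6.
King squares — a2: attacked by Qb1; b2: attacked by Qb1; b3: attacked by Qb1; a4: attacked by Ra6; b4: attacked by Qb1.
Black has no legal moves → checkmate.

yes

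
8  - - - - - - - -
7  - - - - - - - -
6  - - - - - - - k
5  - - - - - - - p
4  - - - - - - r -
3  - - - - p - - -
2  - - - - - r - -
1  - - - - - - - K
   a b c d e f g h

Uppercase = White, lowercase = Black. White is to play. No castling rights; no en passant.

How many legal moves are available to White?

White to move; king on h1.
In check: no.
Legal moves: none.
Count: 0.

0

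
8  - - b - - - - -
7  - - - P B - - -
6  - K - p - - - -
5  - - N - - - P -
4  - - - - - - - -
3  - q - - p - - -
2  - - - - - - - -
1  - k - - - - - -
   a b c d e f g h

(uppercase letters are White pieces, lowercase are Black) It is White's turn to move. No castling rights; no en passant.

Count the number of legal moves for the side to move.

5

White to move; king on b6.
In check: yes, from the black queen on b3.
Legal moves: Kc7, Ka7, Kc6, Ka5, Nxb3.
Count: 5.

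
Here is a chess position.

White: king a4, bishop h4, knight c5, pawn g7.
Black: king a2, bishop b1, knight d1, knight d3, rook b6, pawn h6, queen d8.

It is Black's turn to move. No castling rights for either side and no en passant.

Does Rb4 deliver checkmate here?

yes

After Rb4: white king on a4; in check: yes, from the black rook on b4.
King squares — a3: attacked by Ka2; b3: attacked by Ka2; b4: attacked by Nd3; a5: attacked by Qd8; b5: attacked by Rb4.
White has no legal moves → checkmate.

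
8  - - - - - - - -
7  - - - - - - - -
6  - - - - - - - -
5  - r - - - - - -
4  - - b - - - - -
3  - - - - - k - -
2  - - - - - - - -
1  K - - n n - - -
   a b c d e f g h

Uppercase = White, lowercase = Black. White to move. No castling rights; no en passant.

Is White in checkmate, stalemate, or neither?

White to move; white king on a1.
In check: no.
King squares — b1: attacked by Rb5; a2: attacked by Bc4; b2: attacked by Nd1.
Legal moves for White: none.
Not in check and no legal moves → stalemate.

stalemate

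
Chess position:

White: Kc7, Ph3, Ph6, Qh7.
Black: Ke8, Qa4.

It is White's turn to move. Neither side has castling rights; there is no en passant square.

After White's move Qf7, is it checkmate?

After Qf7: black king on e8; in check: yes, from the white queen on f7.
Black has 1 legal reply: Kxf7.
In check but a legal move exists → not checkmate.

no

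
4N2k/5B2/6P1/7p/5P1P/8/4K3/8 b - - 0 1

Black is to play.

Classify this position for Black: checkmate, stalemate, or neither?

stalemate

Black to move; black king on h8.
In check: no.
King squares — g7: attacked by Ne8; h7: attacked by Pg6; g8: attacked by Bf7.
Legal moves for Black: none.
Not in check and no legal moves → stalemate.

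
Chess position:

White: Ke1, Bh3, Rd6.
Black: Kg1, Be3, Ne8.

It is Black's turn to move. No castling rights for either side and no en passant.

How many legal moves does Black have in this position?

16

Black to move; king on g1.
In check: no.
Legal moves: Ng7, Nc7, Nf6, Nxd6, Ba7, Bh6, Bb6, Bg5, Bc5, Bf4, Bd4, Bf2+, Bd2+, Bc1, Kh2, Kh1.
Count: 16.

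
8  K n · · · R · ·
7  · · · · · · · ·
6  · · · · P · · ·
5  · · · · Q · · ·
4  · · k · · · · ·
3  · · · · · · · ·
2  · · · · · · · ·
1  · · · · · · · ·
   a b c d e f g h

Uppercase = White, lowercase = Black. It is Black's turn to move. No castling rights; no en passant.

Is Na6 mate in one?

no

After Na6: white king on a8; in check: no.
White is not in check, so this cannot be checkmate.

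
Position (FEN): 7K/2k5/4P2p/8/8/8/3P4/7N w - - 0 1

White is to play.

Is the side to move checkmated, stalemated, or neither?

White to move; white king on h8.
In check: no.
Legal moves for White: Kg8, Kh7, Kg7, Ng3, Nf2, e7, d3, d4.
White has 8 legal moves and is not in check → neither.

neither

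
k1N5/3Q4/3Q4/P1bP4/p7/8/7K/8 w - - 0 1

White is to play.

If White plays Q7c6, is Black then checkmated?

yes

After Q7c6: black king on a8; in check: yes, from the white queen on c6.
King squares — a7: attacked by Nc8; b7: attacked by Qc6; b8: attacked by Qd6.
Black has no legal moves → checkmate.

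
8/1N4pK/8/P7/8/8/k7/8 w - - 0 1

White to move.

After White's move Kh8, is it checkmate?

no

After Kh8: black king on a2; in check: no.
Black is not in check, so this cannot be checkmate.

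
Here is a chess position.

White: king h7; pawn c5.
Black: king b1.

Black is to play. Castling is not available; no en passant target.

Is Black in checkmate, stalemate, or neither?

Black to move; black king on b1.
In check: no.
Legal moves for Black: Kc2, Kb2, Ka2, Kc1, Ka1.
Black has 5 legal moves and is not in check → neither.

neither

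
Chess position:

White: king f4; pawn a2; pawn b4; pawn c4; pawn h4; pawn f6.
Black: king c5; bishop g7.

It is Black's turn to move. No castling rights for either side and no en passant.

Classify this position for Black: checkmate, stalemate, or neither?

Black to move; black king on c5.
In check: yes, from the white pawn on b4.
Legal moves for Black: Kd6, Kc6, Kb6, Kd4, Kxc4, Kxb4.
Black is in check but has 6 legal moves → neither.

neither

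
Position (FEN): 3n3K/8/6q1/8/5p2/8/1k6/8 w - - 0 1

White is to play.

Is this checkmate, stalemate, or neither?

White to move; white king on h8.
In check: no.
King squares — g7: attacked by Qg6; h7: attacked by Qg6; g8: attacked by Qg6.
Legal moves for White: none.
Not in check and no legal moves → stalemate.

stalemate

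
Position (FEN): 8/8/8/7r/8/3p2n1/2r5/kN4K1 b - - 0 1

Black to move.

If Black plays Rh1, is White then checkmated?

After Rh1: white king on g1; in check: yes, from the black rook on h1.
King squares — f1: attacked by Rh1; h1: attacked by Ng3; f2: attacked by Rc2; g2: attacked by Rc2; h2: attacked by Rh1.
White has no legal moves → checkmate.

yes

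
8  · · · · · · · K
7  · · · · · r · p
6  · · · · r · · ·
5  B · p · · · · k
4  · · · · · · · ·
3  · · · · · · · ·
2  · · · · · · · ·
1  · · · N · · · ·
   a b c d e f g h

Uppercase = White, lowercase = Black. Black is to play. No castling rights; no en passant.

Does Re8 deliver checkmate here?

yes

After Re8: white king on h8; in check: yes, from the black rook on e8.
King squares — g7: attacked by Rf7; h7: attacked by Rf7; g8: attacked by Re8.
White has no legal moves → checkmate.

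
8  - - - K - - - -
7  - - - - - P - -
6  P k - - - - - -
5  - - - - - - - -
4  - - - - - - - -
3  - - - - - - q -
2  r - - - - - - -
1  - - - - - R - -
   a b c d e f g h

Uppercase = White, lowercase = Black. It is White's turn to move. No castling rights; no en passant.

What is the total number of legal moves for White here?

21

White to move; king on d8.
In check: no.
Legal moves: Ke8, Kc8, Ke7, Kd7, Rf6+, Rf5, Rf4, Rf3, Rf2, Rh1, Rg1, Re1, Rd1, Rc1, Rb1+, Ra1, f8=Q, f8=R, f8=B, f8=N, a7.
Count: 21.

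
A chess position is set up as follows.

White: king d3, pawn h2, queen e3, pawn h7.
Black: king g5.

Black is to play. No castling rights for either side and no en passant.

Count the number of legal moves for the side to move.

Black to move; king on g5.
In check: yes, from the white queen on e3.
Legal moves: Kg6, Kf6, Kh5, Kf5, Kh4, Kg4.
Count: 6.

6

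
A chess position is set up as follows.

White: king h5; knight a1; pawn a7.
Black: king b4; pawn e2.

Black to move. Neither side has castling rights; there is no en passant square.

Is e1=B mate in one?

After e1=B: white king on h5; in check: no.
White is not in check, so this cannot be checkmate.

no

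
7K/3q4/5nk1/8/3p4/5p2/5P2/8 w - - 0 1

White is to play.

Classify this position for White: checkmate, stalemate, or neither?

White to move; white king on h8.
In check: no.
King squares — g7: attacked by Kg6; h7: attacked by Nf6; g8: attacked by Nf6.
Legal moves for White: none.
Not in check and no legal moves → stalemate.

stalemate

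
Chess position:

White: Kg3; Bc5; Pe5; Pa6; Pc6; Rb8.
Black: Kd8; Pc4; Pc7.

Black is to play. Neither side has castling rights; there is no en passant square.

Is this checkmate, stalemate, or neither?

Black to move; black king on d8.
In check: yes, from the white rook on b8.
King squares — c7: own pawn; d7: attacked by Pc6; e7: attacked by Bc5; c8: attacked by Rb8; e8: attacked by Rb8.
Legal moves for Black: none.
In check with no legal moves → checkmate.

checkmate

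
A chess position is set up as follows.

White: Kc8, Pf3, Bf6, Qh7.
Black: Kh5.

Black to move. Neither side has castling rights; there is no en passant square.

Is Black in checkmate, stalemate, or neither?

Black to move; black king on h5.
In check: yes, from the white queen on h7.
King squares — g4: attacked by Pf3; h4: attacked by Bf6; g5: attacked by Bf6; g6: attacked by Qh7; h6: attacked by Qh7.
Legal moves for Black: none.
In check with no legal moves → checkmate.

checkmate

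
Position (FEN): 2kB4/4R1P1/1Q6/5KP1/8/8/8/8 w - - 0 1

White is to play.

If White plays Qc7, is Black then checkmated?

After Qc7: black king on c8; in check: yes, from the white queen on c7.
King squares — b7: attacked by Qc7; c7: attacked by Re7; d7: attacked by Qc7; b8: attacked by Qc7; d8: attacked by Qc7.
Black has no legal moves → checkmate.

yes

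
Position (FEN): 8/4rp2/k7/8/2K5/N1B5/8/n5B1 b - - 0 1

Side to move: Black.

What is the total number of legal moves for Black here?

Black to move; king on a6.
In check: no.
Legal moves: Re8, Rd7, Rc7+, Rb7, Ra7, Re6, Re5, Re4+, Re3, Re2, Re1, Kb7, Nb3, Nc2, f6, f5.
Count: 16.

16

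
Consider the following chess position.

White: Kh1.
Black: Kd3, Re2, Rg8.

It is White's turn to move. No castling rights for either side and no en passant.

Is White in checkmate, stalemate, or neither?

stalemate

White to move; white king on h1.
In check: no.
King squares — g1: attacked by Rg8; g2: attacked by Re2; h2: attacked by Re2.
Legal moves for White: none.
Not in check and no legal moves → stalemate.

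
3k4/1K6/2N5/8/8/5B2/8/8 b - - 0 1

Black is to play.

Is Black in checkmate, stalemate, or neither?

Black to move; black king on d8.
In check: yes, from the white knight on c6.
Legal moves for Black: Ke8, Kd7.
Black is in check but has 2 legal moves → neither.

neither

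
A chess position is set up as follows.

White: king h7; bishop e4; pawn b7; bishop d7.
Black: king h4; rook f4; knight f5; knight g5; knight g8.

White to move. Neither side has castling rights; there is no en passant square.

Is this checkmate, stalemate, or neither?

neither

White to move; white king on h7.
In check: yes, from the black knight on g5.
King squares — g6: available; h6: attacked by Nf5; g7: attacked by Nf5; g8: available; h8: available.
Legal moves for White: Kh8, Kxg8, Kg6.
White is in check but has 3 legal moves → neither.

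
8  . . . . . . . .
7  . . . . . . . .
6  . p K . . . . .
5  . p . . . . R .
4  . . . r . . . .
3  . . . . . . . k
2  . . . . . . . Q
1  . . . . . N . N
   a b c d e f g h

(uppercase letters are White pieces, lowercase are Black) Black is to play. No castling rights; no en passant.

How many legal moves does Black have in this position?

0

Black to move; king on h3.
In check: yes, from the white queen on h2.
Legal moves: none.
Count: 0.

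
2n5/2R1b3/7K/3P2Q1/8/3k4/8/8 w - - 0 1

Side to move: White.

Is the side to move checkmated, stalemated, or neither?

White to move; white king on h6.
In check: no.
Legal moves for White include: Rxc8, Rxe7, Rd7, Rb7, Ra7, Rc6, Rc5, Rc4, Rc3+, Rc2, Rc1, Kh7, Kg7, Kg6, Kh5, Qg8, Qg7, Qxe7, ... (list truncated; more exist).
White has legal moves and is not in check → neither.

neither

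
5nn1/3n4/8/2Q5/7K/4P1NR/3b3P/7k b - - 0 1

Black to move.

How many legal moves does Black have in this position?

Black to move; king on h1.
In check: yes, from the white knight on g3.
Legal moves: Kg2, Kg1.
Count: 2.

2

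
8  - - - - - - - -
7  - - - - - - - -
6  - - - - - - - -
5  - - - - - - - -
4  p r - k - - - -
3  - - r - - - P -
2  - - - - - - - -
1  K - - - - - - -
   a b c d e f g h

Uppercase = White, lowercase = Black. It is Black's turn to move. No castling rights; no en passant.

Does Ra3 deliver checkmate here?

yes

After Ra3: white king on a1; in check: yes, from the black rook on a3.
King squares — b1: attacked by Rb4; a2: attacked by Ra3; b2: attacked by Rb4.
White has no legal moves → checkmate.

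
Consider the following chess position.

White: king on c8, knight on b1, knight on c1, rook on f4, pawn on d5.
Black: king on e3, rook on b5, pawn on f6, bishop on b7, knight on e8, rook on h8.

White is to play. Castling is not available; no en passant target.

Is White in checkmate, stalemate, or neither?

neither

White to move; white king on c8.
In check: yes, from the black bishop on b7.
Legal moves for White: Kd8, Kb8, Kd7.
White is in check but has 3 legal moves → neither.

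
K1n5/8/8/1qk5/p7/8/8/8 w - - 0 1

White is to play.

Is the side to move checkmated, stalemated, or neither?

stalemate

White to move; white king on a8.
In check: no.
King squares — a7: attacked by Nc8; b7: attacked by Qb5; b8: attacked by Qb5.
Legal moves for White: none.
Not in check and no legal moves → stalemate.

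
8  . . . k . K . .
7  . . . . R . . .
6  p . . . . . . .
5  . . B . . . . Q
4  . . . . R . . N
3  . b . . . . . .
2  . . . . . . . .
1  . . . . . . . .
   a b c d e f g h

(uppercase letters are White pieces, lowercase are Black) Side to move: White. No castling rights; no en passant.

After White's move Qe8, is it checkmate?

After Qe8: black king on d8; in check: yes, from the white queen on e8.
King squares — c7: attacked by Re7; d7: attacked by Re7; e7: attacked by Re4; c8: attacked by Qe8; e8: attacked by Re7.
Black has no legal moves → checkmate.

yes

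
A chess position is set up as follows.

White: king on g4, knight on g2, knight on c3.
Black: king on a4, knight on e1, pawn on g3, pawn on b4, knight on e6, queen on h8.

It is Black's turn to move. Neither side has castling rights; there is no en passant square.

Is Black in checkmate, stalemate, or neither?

Black to move; black king on a4.
In check: yes, from the white knight on c3.
Legal moves for Black: Ka5, Kb3, Ka3, Qxc3, bxc3.
Black is in check but has 5 legal moves → neither.

neither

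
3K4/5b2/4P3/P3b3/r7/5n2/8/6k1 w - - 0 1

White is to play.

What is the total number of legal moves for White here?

White to move; king on d8.
In check: no.
Legal moves: Kc8, Ke7, Kd7, exf7, e7, a6.
Count: 6.

6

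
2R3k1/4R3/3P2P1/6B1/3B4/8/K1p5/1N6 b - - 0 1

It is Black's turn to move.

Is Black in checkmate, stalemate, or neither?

checkmate

Black to move; black king on g8.
In check: yes, from the white rook on c8.
King squares — f7: attacked by Pg6; g7: attacked by Bd4; h7: attacked by Pg6; f8: attacked by Rc8; h8: attacked by Bd4.
Legal moves for Black: none.
In check with no legal moves → checkmate.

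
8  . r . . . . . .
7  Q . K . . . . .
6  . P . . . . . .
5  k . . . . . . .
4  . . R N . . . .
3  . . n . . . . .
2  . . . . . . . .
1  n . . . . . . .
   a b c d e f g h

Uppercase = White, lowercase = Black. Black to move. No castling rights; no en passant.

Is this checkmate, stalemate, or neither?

checkmate

Black to move; black king on a5.
In check: yes, from the white queen on a7.
King squares — a4: attacked by Rc4; b4: attacked by Rc4; b5: attacked by Nd4; a6: attacked by Qa7; b6: attacked by Qa7.
Legal moves for Black: none.
In check with no legal moves → checkmate.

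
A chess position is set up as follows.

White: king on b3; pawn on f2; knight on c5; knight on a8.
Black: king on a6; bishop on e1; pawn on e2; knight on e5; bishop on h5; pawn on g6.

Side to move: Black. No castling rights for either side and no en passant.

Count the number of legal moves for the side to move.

3

Black to move; king on a6.
In check: yes, from the white knight on c5.
Legal moves: Ka7, Kb5, Ka5.
Count: 3.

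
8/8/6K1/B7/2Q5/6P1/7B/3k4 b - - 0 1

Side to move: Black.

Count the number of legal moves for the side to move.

0

Black to move; king on d1.
In check: no.
Legal moves: none.
Count: 0.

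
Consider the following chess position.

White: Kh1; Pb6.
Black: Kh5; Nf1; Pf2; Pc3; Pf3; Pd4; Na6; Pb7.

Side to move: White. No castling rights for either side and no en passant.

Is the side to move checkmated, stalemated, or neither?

White to move; white king on h1.
In check: no.
King squares — g1: attacked by Pf2; g2: attacked by Pf3; h2: attacked by Nf1.
Legal moves for White: none.
Not in check and no legal moves → stalemate.

stalemate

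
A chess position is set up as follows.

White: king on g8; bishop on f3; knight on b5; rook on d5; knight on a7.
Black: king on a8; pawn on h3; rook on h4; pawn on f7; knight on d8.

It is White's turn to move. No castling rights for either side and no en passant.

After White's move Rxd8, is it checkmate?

yes

After Rxd8: black king on a8; in check: yes, from the white bishop on f3 and the white rook on d8.
King squares — a7: attacked by Nb5; b7: attacked by Bf3; b8: attacked by Rd8.
Black has no legal moves → checkmate.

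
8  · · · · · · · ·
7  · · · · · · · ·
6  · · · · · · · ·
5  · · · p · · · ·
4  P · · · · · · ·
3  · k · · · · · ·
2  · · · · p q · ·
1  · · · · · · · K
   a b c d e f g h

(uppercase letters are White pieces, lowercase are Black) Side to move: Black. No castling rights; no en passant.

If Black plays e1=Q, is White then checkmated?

yes

After e1=Q: white king on h1; in check: yes, from the black queen on e1.
King squares — g1: attacked by Qe1; g2: attacked by Qf2; h2: attacked by Qf2.
White has no legal moves → checkmate.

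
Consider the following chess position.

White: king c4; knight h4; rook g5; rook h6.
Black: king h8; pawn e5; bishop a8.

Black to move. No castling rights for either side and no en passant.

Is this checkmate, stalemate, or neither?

checkmate

Black to move; black king on h8.
In check: yes, from the white rook on h6.
King squares — g7: attacked by Rg5; h7: attacked by Rh6; g8: attacked by Rg5.
Legal moves for Black: none.
In check with no legal moves → checkmate.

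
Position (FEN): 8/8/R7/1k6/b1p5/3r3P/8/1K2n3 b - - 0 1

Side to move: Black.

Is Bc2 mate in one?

no

After Bc2: white king on b1; in check: yes, from the black bishop on c2.
White has 4 legal replies: Kb2, Ka2, Kc1, Ka1.
In check but a legal move exists → not checkmate.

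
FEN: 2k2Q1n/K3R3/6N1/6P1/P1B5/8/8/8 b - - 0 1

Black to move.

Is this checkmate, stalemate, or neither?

checkmate

Black to move; black king on c8.
In check: yes, from the white queen on f8.
King squares — b7: attacked by Ka7; c7: attacked by Re7; d7: attacked by Re7; b8: attacked by Ka7; d8: attacked by Qf8.
Legal moves for Black: none.
In check with no legal moves → checkmate.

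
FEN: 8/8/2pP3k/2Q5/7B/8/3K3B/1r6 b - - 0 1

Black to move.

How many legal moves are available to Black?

17

Black to move; king on h6.
In check: no.
Legal moves: Kh7, Kg7, Kg6, Rb8, Rb7, Rb6, Rb5, Rb4, Rb3, Rb2+, Rh1, Rg1, Rf1, Re1, Rd1+, Rc1, Ra1.
Count: 17.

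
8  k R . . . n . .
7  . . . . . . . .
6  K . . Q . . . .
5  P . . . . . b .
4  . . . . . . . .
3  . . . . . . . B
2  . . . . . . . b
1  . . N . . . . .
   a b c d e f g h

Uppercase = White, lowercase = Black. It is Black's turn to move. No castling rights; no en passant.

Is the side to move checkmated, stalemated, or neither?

checkmate

Black to move; black king on a8.
In check: yes, from the white rook on b8.
King squares — a7: attacked by Ka6; b7: attacked by Ka6; b8: attacked by Qd6.
Legal moves for Black: none.
In check with no legal moves → checkmate.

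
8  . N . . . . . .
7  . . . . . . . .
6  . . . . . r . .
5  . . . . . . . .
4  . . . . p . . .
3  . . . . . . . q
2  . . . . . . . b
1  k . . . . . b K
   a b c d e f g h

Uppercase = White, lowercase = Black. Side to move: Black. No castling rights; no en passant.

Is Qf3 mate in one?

After Qf3: white king on h1; in check: yes, from the black queen on f3.
King squares — g1: attacked by Bh2; g2: attacked by Qf3; h2: attacked by Bg1.
White has no legal moves → checkmate.

yes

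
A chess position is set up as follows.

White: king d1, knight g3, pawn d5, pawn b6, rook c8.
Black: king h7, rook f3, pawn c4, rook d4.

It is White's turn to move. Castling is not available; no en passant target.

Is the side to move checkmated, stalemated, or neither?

neither

White to move; white king on d1.
In check: yes, from the black rook on d4.
Legal moves for White: Ke2, Kc2, Ke1, Kc1.
White is in check but has 4 legal moves → neither.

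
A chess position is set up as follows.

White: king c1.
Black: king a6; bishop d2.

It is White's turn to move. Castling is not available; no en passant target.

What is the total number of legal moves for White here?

5

White to move; king on c1.
In check: yes, from the black bishop on d2.
Legal moves: Kxd2, Kc2, Kb2, Kd1, Kb1.
Count: 5.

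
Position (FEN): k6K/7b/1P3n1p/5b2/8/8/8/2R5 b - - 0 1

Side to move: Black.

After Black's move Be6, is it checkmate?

After Be6: white king on h8; in check: no.
White is not in check, so this cannot be checkmate.

no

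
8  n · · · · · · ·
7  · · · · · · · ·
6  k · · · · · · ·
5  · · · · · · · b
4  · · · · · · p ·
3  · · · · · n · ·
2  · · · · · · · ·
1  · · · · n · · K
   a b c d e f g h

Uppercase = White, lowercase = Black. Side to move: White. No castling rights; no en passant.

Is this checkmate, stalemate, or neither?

White to move; white king on h1.
In check: no.
King squares — g1: attacked by Nf3; g2: attacked by Ne1; h2: attacked by Nf3.
Legal moves for White: none.
Not in check and no legal moves → stalemate.

stalemate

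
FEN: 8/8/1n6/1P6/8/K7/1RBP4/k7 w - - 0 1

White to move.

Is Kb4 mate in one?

no

After Kb4: black king on a1; in check: no.
Black is not in check, so this cannot be checkmate.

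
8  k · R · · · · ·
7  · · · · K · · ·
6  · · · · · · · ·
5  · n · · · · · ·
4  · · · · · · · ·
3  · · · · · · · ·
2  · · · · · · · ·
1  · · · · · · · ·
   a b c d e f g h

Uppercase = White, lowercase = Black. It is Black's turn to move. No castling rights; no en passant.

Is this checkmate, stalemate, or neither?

neither

Black to move; black king on a8.
In check: yes, from the white rook on c8.
King squares — a7: available; b7: available; b8: attacked by Rc8.
Legal moves for Black: Kb7, Ka7.
Black is in check but has 2 legal moves → neither.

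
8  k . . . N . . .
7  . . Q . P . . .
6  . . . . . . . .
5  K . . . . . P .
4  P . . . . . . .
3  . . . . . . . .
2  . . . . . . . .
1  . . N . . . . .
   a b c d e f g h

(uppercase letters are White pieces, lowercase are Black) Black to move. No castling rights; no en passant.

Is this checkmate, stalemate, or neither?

stalemate

Black to move; black king on a8.
In check: no.
King squares — a7: attacked by Qc7; b7: attacked by Qc7; b8: attacked by Qc7.
Legal moves for Black: none.
Not in check and no legal moves → stalemate.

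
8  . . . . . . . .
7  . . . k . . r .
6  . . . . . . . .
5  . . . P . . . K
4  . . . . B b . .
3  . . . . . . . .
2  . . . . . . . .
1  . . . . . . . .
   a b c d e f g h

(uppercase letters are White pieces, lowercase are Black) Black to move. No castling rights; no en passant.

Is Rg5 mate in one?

no

After Rg5: white king on h5; in check: yes, from the black rook on g5.
White has 2 legal replies: Kh6, Kh4.
In check but a legal move exists → not checkmate.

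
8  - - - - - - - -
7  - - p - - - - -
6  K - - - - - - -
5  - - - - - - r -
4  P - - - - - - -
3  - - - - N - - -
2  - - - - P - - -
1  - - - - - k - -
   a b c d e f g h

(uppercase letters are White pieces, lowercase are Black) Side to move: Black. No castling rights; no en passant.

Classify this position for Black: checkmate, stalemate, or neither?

neither

Black to move; black king on f1.
In check: yes, from the white knight on e3.
Legal moves for Black: Kf2, Kxe2, Kg1, Ke1.
Black is in check but has 4 legal moves → neither.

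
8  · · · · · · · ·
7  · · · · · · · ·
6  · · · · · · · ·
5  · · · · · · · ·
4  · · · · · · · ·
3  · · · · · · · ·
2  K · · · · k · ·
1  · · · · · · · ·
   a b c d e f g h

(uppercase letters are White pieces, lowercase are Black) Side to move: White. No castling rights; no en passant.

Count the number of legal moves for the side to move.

5

White to move; king on a2.
In check: no.
Legal moves: Kb3, Ka3, Kb2, Kb1, Ka1.
Count: 5.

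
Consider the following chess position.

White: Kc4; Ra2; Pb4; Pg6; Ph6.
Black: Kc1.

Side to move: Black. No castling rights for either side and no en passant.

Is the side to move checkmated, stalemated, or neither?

Black to move; black king on c1.
In check: no.
Legal moves for Black: Kd1, Kb1.
Black has 2 legal moves and is not in check → neither.

neither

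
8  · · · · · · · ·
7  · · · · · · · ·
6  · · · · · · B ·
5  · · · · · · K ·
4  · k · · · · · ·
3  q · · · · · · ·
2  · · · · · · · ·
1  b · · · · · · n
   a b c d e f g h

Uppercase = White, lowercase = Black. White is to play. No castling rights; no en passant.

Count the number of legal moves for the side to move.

White to move; king on g5.
In check: no.
Legal moves: Be8, Bh7, Bf7, Bh5, Bf5, Be4, Bd3, Bc2, Bb1, Kh6, Kh5, Kf5, Kh4, Kg4, Kf4.
Count: 15.

15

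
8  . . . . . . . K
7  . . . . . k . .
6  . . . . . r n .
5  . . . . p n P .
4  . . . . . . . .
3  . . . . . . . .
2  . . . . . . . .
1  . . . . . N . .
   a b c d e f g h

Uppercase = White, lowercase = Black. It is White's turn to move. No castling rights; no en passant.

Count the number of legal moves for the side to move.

White to move; king on h8.
In check: yes, from the black knight on g6.
Legal moves: Kh7.
Count: 1.

1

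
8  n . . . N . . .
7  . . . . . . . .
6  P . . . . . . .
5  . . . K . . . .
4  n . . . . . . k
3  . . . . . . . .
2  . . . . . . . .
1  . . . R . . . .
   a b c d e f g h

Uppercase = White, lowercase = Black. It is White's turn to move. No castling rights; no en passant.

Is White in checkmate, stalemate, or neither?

neither

White to move; white king on d5.
In check: no.
Legal moves for White include: Ng7, Nc7, Nf6, Nd6, Ke6, Kd6, Kc6, Ke5, Ke4, Kd4, Kc4, Rd4+, Rd3, Rd2, Rh1+, Rg1, Rf1, Re1, ... (list truncated; more exist).
White has legal moves and is not in check → neither.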